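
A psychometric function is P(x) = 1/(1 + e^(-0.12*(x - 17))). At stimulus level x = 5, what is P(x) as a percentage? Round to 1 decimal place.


P(x) = 1/(1 + e^(-0.12*(5 - 17)))
Exponent = -0.12 * -12 = 1.44
e^(1.44) = 4.220696
P = 1/(1 + 4.220696) = 0.191545
Percentage = 19.2


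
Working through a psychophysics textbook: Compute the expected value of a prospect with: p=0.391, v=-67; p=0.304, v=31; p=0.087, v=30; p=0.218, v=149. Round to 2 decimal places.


EU = sum(p_i * v_i)
0.391 * -67 = -26.197
0.304 * 31 = 9.424
0.087 * 30 = 2.61
0.218 * 149 = 32.482
EU = -26.197 + 9.424 + 2.61 + 32.482
= 18.32


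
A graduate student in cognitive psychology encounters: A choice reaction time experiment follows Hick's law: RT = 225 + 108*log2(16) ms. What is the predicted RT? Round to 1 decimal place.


RT = 225 + 108 * log2(16)
log2(16) = 4.0
RT = 225 + 108 * 4.0
= 225 + 432.0
= 657.0 ms


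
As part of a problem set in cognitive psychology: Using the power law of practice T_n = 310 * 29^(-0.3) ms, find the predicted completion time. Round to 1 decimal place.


T_n = 310 * 29^(-0.3)
29^(-0.3) = 0.36415
T_n = 310 * 0.36415
= 112.9 ms


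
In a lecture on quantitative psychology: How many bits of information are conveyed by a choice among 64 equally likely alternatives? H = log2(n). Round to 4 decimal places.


H = log2(n)
H = log2(64)
= 6.0000


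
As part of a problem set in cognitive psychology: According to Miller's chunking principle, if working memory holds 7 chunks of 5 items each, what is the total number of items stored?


Total items = chunks * items_per_chunk
= 7 * 5
= 35


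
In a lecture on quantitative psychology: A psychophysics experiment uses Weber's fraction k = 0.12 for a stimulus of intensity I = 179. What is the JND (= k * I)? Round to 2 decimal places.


JND = k * I
JND = 0.12 * 179
= 21.48


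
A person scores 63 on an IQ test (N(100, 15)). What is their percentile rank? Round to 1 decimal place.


z = (IQ - mean) / SD
z = (63 - 100) / 15 = -2.4667
Percentile = Phi(-2.4667) * 100
Phi(-2.4667) = 0.006818
= 0.7


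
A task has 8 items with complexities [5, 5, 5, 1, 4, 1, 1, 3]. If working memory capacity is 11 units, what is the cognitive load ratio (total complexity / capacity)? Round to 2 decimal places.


Total complexity = 5 + 5 + 5 + 1 + 4 + 1 + 1 + 3 = 25
Load = total / capacity = 25 / 11
= 2.27


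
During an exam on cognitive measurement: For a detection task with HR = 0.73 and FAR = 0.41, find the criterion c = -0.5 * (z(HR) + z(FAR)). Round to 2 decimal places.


c = -0.5 * (z(HR) + z(FAR))
z(0.73) = 0.6128
z(0.41) = -0.2275
c = -0.5 * (0.6128 + -0.2275)
= -0.5 * 0.3853
= -0.19


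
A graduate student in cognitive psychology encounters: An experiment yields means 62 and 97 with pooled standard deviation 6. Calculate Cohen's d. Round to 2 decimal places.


Cohen's d = (M1 - M2) / S_pooled
= (62 - 97) / 6
= -35 / 6
= -5.83


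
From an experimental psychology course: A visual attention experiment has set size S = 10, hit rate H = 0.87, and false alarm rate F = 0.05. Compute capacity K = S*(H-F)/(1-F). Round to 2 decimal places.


K = S * (H - F) / (1 - F)
H - F = 0.82
1 - F = 0.95
K = 10 * 0.82 / 0.95
= 8.63


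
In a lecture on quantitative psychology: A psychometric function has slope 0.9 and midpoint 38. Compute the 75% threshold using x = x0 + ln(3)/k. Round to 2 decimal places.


At P = 0.75: 0.75 = 1/(1 + e^(-k*(x-x0)))
Solving: e^(-k*(x-x0)) = 1/3
x = x0 + ln(3)/k
ln(3) = 1.0986
x = 38 + 1.0986/0.9
= 38 + 1.2207
= 39.22


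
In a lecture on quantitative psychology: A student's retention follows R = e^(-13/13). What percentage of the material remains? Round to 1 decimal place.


R = e^(-t/S)
-t/S = -13/13 = -1.0
R = e^(-1.0) = 0.367879
Percentage = 0.367879 * 100
= 36.8


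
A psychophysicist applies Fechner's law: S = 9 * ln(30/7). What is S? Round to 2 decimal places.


S = 9 * ln(30/7)
I/I0 = 4.285714
ln(4.285714) = 1.4553
S = 9 * 1.4553
= 13.10


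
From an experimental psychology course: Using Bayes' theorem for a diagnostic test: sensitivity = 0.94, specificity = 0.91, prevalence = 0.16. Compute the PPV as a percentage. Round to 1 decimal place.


PPV = (sens * prev) / (sens * prev + (1-spec) * (1-prev))
Numerator = 0.94 * 0.16 = 0.1504
P(positive and no disease) = (1 - spec) * (1 - prev) = (1 - 0.91) * (1 - 0.16) = 0.0756
Denominator = 0.1504 + 0.0756 = 0.226
PPV = 0.1504 / 0.226 = 0.665487
As percentage = 66.5


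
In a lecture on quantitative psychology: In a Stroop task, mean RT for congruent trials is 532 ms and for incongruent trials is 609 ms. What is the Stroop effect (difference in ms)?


Stroop effect = RT(incongruent) - RT(congruent)
= 609 - 532
= 77 ms


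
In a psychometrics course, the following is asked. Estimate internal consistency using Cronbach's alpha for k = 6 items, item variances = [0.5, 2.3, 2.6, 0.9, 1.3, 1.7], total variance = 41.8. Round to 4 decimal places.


alpha = (k/(k-1)) * (1 - sum(s_i^2)/s_total^2)
sum(item variances) = 9.3
k/(k-1) = 6/5 = 1.2
1 - 9.3/41.8 = 1 - 0.222488 = 0.777512
alpha = 1.2 * 0.777512
= 0.9330


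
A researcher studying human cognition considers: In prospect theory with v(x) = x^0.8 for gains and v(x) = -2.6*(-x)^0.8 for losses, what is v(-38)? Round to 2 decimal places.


Since x = -38 < 0, use v(x) = -lambda*(-x)^alpha
(-x) = 38
38^0.8 = 18.3581
v(-38) = -2.6 * 18.3581
= -47.73


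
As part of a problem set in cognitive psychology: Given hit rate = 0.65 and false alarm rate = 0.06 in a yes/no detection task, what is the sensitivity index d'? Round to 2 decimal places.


d' = z(HR) - z(FAR)
z(0.65) = 0.3853
z(0.06) = -1.5548
d' = 0.3853 - -1.5548
= 1.94


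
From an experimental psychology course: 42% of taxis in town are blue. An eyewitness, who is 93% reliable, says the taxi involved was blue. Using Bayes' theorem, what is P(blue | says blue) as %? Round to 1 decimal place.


P(blue | says blue) = P(says blue | blue)*P(blue) / [P(says blue | blue)*P(blue) + P(says blue | not blue)*P(not blue)]
Numerator = 0.93 * 0.42 = 0.3906
False identification = 0.07 * 0.58 = 0.0406
P = 0.3906 / (0.3906 + 0.0406)
= 0.3906 / 0.4312
As percentage = 90.6


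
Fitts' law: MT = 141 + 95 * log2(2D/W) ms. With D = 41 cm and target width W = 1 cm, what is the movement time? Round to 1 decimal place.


MT = 141 + 95 * log2(2*41/1)
2D/W = 82.0
log2(82.0) = 6.3576
MT = 141 + 95 * 6.3576
= 745.0 ms


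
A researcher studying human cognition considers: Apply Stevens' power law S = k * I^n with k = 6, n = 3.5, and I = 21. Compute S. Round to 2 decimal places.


S = 6 * 21^3.5
21^3.5 = 42439.2335
S = 6 * 42439.2335
= 254635.40


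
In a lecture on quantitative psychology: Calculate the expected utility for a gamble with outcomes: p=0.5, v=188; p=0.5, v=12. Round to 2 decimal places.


EU = sum(p_i * v_i)
0.5 * 188 = 94.0
0.5 * 12 = 6.0
EU = 94.0 + 6.0
= 100.00


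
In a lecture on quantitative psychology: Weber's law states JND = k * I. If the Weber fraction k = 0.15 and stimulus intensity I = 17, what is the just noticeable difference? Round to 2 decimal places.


JND = k * I
JND = 0.15 * 17
= 2.55


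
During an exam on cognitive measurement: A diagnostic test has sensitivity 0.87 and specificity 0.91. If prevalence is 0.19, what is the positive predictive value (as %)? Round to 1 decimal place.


PPV = (sens * prev) / (sens * prev + (1-spec) * (1-prev))
Numerator = 0.87 * 0.19 = 0.1653
P(positive and no disease) = (1 - spec) * (1 - prev) = (1 - 0.91) * (1 - 0.19) = 0.0729
Denominator = 0.1653 + 0.0729 = 0.2382
PPV = 0.1653 / 0.2382 = 0.693955
As percentage = 69.4


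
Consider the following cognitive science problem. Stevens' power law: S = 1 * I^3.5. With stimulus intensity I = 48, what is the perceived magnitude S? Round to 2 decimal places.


S = 1 * 48^3.5
48^3.5 = 766203.8516
S = 1 * 766203.8516
= 766203.85


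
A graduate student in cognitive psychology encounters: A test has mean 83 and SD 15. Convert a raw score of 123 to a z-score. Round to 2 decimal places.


z = (X - mu) / sigma
= (123 - 83) / 15
= 40 / 15
= 2.67


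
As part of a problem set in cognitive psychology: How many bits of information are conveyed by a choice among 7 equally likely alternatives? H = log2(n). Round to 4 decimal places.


H = log2(n)
H = log2(7)
= 2.8074


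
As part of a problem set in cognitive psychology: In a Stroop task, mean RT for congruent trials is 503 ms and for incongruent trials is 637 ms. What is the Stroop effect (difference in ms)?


Stroop effect = RT(incongruent) - RT(congruent)
= 637 - 503
= 134 ms


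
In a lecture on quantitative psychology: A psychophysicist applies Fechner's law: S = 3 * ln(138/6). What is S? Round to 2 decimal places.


S = 3 * ln(138/6)
I/I0 = 23.0
ln(23.0) = 3.1355
S = 3 * 3.1355
= 9.41


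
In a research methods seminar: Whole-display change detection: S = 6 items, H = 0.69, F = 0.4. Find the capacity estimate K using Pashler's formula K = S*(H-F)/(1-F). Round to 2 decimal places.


K = S * (H - F) / (1 - F)
H - F = 0.29
1 - F = 0.6
K = 6 * 0.29 / 0.6
= 2.90


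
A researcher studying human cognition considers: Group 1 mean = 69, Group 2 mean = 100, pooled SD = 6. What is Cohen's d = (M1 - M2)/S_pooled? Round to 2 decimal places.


Cohen's d = (M1 - M2) / S_pooled
= (69 - 100) / 6
= -31 / 6
= -5.17


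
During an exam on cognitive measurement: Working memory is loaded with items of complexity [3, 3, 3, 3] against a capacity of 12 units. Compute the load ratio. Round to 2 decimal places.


Total complexity = 3 + 3 + 3 + 3 = 12
Load = total / capacity = 12 / 12
= 1.00


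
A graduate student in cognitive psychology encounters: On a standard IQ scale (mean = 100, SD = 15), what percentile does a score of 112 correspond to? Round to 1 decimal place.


z = (IQ - mean) / SD
z = (112 - 100) / 15 = 0.8
Percentile = Phi(0.8) * 100
Phi(0.8) = 0.788145
= 78.8


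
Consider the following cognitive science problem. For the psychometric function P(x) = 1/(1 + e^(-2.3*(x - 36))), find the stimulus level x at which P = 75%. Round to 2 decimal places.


At P = 0.75: 0.75 = 1/(1 + e^(-k*(x-x0)))
Solving: e^(-k*(x-x0)) = 1/3
x = x0 + ln(3)/k
ln(3) = 1.0986
x = 36 + 1.0986/2.3
= 36 + 0.4777
= 36.48


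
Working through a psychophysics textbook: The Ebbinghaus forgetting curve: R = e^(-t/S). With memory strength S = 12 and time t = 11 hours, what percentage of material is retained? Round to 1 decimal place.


R = e^(-t/S)
-t/S = -11/12 = -0.916667
R = e^(-0.916667) = 0.39985
Percentage = 0.39985 * 100
= 40.0


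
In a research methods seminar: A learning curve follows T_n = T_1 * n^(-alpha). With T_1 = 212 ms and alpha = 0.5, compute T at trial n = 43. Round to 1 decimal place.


T_n = 212 * 43^(-0.5)
43^(-0.5) = 0.152499
T_n = 212 * 0.152499
= 32.3 ms


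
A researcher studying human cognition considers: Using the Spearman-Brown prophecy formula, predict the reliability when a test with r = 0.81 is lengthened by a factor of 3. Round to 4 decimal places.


r_new = n*r / (1 + (n-1)*r)
Numerator = 3 * 0.81 = 2.43
Denominator = 1 + 2 * 0.81 = 2.62
r_new = 2.43 / 2.62
= 0.9275


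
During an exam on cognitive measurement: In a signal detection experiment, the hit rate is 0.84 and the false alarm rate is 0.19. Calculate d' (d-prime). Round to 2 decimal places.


d' = z(HR) - z(FAR)
z(0.84) = 0.9945
z(0.19) = -0.8779
d' = 0.9945 - -0.8779
= 1.87


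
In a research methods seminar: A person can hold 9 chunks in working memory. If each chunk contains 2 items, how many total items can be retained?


Total items = chunks * items_per_chunk
= 9 * 2
= 18


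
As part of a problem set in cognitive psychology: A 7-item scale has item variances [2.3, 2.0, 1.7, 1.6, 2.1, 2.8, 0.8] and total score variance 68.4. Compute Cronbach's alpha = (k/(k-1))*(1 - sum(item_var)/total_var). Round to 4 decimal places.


alpha = (k/(k-1)) * (1 - sum(s_i^2)/s_total^2)
sum(item variances) = 13.3
k/(k-1) = 7/6 = 1.166667
1 - 13.3/68.4 = 1 - 0.194444 = 0.805556
alpha = 1.166667 * 0.805556
= 0.9398


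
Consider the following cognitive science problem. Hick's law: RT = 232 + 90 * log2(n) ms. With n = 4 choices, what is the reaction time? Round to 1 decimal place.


RT = 232 + 90 * log2(4)
log2(4) = 2.0
RT = 232 + 90 * 2.0
= 232 + 180.0
= 412.0 ms


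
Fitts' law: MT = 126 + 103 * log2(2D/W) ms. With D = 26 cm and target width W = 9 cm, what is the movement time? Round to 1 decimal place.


MT = 126 + 103 * log2(2*26/9)
2D/W = 5.777778
log2(5.777778) = 2.5305
MT = 126 + 103 * 2.5305
= 386.6 ms


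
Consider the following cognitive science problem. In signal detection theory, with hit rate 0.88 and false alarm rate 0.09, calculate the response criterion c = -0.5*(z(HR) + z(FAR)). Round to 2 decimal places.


c = -0.5 * (z(HR) + z(FAR))
z(0.88) = 1.175
z(0.09) = -1.3408
c = -0.5 * (1.175 + -1.3408)
= -0.5 * -0.1658
= 0.08


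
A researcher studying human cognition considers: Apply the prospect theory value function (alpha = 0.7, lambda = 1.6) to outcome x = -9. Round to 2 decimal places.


Since x = -9 < 0, use v(x) = -lambda*(-x)^alpha
(-x) = 9
9^0.7 = 4.6555
v(-9) = -1.6 * 4.6555
= -7.45


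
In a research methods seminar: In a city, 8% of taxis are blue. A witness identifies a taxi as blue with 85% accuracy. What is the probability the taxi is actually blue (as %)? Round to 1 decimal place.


P(blue | says blue) = P(says blue | blue)*P(blue) / [P(says blue | blue)*P(blue) + P(says blue | not blue)*P(not blue)]
Numerator = 0.85 * 0.08 = 0.068
False identification = 0.15 * 0.92 = 0.138
P = 0.068 / (0.068 + 0.138)
= 0.068 / 0.206
As percentage = 33.0


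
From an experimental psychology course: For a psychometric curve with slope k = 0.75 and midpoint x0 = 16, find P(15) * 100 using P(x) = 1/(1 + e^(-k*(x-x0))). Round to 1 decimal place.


P(x) = 1/(1 + e^(-0.75*(15 - 16)))
Exponent = -0.75 * -1 = 0.75
e^(0.75) = 2.117
P = 1/(1 + 2.117) = 0.320821
Percentage = 32.1


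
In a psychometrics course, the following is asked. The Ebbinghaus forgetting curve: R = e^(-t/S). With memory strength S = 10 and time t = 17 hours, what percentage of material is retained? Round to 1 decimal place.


R = e^(-t/S)
-t/S = -17/10 = -1.7
R = e^(-1.7) = 0.182684
Percentage = 0.182684 * 100
= 18.3


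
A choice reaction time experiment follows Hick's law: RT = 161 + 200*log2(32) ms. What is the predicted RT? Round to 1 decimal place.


RT = 161 + 200 * log2(32)
log2(32) = 5.0
RT = 161 + 200 * 5.0
= 161 + 1000.0
= 1161.0 ms


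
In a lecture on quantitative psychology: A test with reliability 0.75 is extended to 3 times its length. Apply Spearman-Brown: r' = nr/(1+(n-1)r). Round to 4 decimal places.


r_new = n*r / (1 + (n-1)*r)
Numerator = 3 * 0.75 = 2.25
Denominator = 1 + 2 * 0.75 = 2.5
r_new = 2.25 / 2.5
= 0.9000


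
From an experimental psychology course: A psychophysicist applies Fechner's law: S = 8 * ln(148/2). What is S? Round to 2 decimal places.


S = 8 * ln(148/2)
I/I0 = 74.0
ln(74.0) = 4.3041
S = 8 * 4.3041
= 34.43


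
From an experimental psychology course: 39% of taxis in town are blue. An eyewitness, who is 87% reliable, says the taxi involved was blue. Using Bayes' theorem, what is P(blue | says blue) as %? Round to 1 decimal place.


P(blue | says blue) = P(says blue | blue)*P(blue) / [P(says blue | blue)*P(blue) + P(says blue | not blue)*P(not blue)]
Numerator = 0.87 * 0.39 = 0.3393
False identification = 0.13 * 0.61 = 0.0793
P = 0.3393 / (0.3393 + 0.0793)
= 0.3393 / 0.4186
As percentage = 81.1


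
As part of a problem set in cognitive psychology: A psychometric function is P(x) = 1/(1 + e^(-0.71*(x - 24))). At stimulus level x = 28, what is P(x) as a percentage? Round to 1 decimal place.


P(x) = 1/(1 + e^(-0.71*(28 - 24)))
Exponent = -0.71 * 4 = -2.84
e^(-2.84) = 0.058426
P = 1/(1 + 0.058426) = 0.944799
Percentage = 94.5


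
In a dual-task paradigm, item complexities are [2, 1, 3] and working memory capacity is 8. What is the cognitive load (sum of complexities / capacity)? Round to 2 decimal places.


Total complexity = 2 + 1 + 3 = 6
Load = total / capacity = 6 / 8
= 0.75


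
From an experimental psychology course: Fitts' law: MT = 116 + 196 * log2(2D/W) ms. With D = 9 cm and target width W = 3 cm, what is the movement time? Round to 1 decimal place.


MT = 116 + 196 * log2(2*9/3)
2D/W = 6.0
log2(6.0) = 2.585
MT = 116 + 196 * 2.585
= 622.7 ms


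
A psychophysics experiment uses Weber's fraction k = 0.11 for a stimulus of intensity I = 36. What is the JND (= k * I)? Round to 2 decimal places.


JND = k * I
JND = 0.11 * 36
= 3.96


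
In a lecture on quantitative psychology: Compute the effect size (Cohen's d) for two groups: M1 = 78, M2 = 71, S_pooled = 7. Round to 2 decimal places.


Cohen's d = (M1 - M2) / S_pooled
= (78 - 71) / 7
= 7 / 7
= 1.00


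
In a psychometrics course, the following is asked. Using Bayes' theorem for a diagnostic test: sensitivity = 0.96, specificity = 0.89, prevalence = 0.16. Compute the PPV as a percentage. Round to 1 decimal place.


PPV = (sens * prev) / (sens * prev + (1-spec) * (1-prev))
Numerator = 0.96 * 0.16 = 0.1536
P(positive and no disease) = (1 - spec) * (1 - prev) = (1 - 0.89) * (1 - 0.16) = 0.0924
Denominator = 0.1536 + 0.0924 = 0.246
PPV = 0.1536 / 0.246 = 0.62439
As percentage = 62.4


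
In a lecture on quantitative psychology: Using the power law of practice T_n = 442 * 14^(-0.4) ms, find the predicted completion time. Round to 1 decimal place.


T_n = 442 * 14^(-0.4)
14^(-0.4) = 0.347976
T_n = 442 * 0.347976
= 153.8 ms


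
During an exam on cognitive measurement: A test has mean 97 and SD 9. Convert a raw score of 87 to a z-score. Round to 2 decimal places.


z = (X - mu) / sigma
= (87 - 97) / 9
= -10 / 9
= -1.11


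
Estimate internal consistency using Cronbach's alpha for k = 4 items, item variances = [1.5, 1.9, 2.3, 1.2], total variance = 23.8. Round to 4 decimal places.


alpha = (k/(k-1)) * (1 - sum(s_i^2)/s_total^2)
sum(item variances) = 6.9
k/(k-1) = 4/3 = 1.333333
1 - 6.9/23.8 = 1 - 0.289916 = 0.710084
alpha = 1.333333 * 0.710084
= 0.9468


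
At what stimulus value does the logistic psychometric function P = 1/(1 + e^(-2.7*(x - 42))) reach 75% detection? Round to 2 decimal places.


At P = 0.75: 0.75 = 1/(1 + e^(-k*(x-x0)))
Solving: e^(-k*(x-x0)) = 1/3
x = x0 + ln(3)/k
ln(3) = 1.0986
x = 42 + 1.0986/2.7
= 42 + 0.4069
= 42.41


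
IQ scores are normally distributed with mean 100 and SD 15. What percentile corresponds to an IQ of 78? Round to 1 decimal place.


z = (IQ - mean) / SD
z = (78 - 100) / 15 = -1.4667
Percentile = Phi(-1.4667) * 100
Phi(-1.4667) = 0.071229
= 7.1


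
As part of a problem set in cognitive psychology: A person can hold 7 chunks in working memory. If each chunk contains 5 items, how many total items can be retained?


Total items = chunks * items_per_chunk
= 7 * 5
= 35


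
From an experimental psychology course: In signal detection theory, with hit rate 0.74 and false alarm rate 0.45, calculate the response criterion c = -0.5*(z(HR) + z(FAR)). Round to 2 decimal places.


c = -0.5 * (z(HR) + z(FAR))
z(0.74) = 0.6433
z(0.45) = -0.1257
c = -0.5 * (0.6433 + -0.1257)
= -0.5 * 0.5176
= -0.26


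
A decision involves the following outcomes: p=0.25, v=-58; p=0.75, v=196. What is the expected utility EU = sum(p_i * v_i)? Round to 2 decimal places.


EU = sum(p_i * v_i)
0.25 * -58 = -14.5
0.75 * 196 = 147.0
EU = -14.5 + 147.0
= 132.50


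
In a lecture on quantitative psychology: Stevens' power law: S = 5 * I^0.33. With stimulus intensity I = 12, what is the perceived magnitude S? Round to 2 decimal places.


S = 5 * 12^0.33
12^0.33 = 2.2705
S = 5 * 2.2705
= 11.35


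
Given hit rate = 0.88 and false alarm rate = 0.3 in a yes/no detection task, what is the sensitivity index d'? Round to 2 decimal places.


d' = z(HR) - z(FAR)
z(0.88) = 1.175
z(0.3) = -0.5244
d' = 1.175 - -0.5244
= 1.70


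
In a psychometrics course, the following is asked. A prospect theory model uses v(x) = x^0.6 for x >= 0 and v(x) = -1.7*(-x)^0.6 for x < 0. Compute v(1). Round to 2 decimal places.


Since x = 1 >= 0, use v(x) = x^0.6
1^0.6 = 1.0
v(1) = 1.00


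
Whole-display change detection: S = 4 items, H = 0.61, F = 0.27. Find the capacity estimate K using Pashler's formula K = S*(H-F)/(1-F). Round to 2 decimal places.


K = S * (H - F) / (1 - F)
H - F = 0.34
1 - F = 0.73
K = 4 * 0.34 / 0.73
= 1.86


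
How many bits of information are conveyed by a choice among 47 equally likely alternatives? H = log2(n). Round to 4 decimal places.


H = log2(n)
H = log2(47)
= 5.5546


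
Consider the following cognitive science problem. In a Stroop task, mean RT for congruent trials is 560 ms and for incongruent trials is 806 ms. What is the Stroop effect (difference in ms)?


Stroop effect = RT(incongruent) - RT(congruent)
= 806 - 560
= 246 ms


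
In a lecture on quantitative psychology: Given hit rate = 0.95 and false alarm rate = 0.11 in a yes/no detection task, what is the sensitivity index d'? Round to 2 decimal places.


d' = z(HR) - z(FAR)
z(0.95) = 1.6449
z(0.11) = -1.2265
d' = 1.6449 - -1.2265
= 2.87


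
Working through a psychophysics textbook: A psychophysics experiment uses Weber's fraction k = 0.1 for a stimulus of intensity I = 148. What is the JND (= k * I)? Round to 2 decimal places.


JND = k * I
JND = 0.1 * 148
= 14.80


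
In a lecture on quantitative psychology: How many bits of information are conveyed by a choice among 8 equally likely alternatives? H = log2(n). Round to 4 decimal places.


H = log2(n)
H = log2(8)
= 3.0000


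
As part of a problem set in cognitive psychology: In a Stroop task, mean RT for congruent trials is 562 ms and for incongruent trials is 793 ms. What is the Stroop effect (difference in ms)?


Stroop effect = RT(incongruent) - RT(congruent)
= 793 - 562
= 231 ms


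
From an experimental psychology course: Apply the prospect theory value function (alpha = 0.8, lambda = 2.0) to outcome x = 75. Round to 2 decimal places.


Since x = 75 >= 0, use v(x) = x^0.8
75^0.8 = 31.6263
v(75) = 31.63


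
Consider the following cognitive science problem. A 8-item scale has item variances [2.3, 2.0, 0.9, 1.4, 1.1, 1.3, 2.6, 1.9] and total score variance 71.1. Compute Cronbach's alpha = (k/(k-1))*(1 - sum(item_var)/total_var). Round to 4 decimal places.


alpha = (k/(k-1)) * (1 - sum(s_i^2)/s_total^2)
sum(item variances) = 13.5
k/(k-1) = 8/7 = 1.142857
1 - 13.5/71.1 = 1 - 0.189873 = 0.810127
alpha = 1.142857 * 0.810127
= 0.9259


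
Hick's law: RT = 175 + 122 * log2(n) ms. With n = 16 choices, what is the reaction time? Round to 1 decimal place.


RT = 175 + 122 * log2(16)
log2(16) = 4.0
RT = 175 + 122 * 4.0
= 175 + 488.0
= 663.0 ms


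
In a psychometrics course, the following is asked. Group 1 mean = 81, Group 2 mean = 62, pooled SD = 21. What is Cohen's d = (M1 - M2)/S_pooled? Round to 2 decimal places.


Cohen's d = (M1 - M2) / S_pooled
= (81 - 62) / 21
= 19 / 21
= 0.90


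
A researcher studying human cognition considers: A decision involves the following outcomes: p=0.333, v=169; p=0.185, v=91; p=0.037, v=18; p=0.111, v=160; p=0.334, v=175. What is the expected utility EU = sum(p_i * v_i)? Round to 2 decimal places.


EU = sum(p_i * v_i)
0.333 * 169 = 56.277
0.185 * 91 = 16.835
0.037 * 18 = 0.666
0.111 * 160 = 17.76
0.334 * 175 = 58.45
EU = 56.277 + 16.835 + 0.666 + 17.76 + 58.45
= 149.99


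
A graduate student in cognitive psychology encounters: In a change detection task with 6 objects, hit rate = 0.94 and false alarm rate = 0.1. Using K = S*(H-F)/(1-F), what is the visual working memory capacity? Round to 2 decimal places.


K = S * (H - F) / (1 - F)
H - F = 0.84
1 - F = 0.9
K = 6 * 0.84 / 0.9
= 5.60


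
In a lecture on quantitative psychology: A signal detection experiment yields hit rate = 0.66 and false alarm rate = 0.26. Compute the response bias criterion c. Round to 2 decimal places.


c = -0.5 * (z(HR) + z(FAR))
z(0.66) = 0.4125
z(0.26) = -0.6433
c = -0.5 * (0.4125 + -0.6433)
= -0.5 * -0.2308
= 0.12


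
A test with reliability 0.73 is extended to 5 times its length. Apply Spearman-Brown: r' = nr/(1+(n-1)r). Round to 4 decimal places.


r_new = n*r / (1 + (n-1)*r)
Numerator = 5 * 0.73 = 3.65
Denominator = 1 + 4 * 0.73 = 3.92
r_new = 3.65 / 3.92
= 0.9311


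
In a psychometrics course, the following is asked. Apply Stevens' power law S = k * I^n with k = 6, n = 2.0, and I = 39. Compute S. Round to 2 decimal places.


S = 6 * 39^2.0
39^2.0 = 1521.0
S = 6 * 1521.0
= 9126.00


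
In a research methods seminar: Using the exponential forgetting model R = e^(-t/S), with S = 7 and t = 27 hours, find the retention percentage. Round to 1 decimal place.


R = e^(-t/S)
-t/S = -27/7 = -3.857143
R = e^(-3.857143) = 0.021128
Percentage = 0.021128 * 100
= 2.1


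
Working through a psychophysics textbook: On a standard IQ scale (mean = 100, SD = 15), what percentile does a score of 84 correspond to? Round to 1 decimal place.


z = (IQ - mean) / SD
z = (84 - 100) / 15 = -1.0667
Percentile = Phi(-1.0667) * 100
Phi(-1.0667) = 0.143054
= 14.3


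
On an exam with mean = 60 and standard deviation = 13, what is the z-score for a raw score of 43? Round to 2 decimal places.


z = (X - mu) / sigma
= (43 - 60) / 13
= -17 / 13
= -1.31


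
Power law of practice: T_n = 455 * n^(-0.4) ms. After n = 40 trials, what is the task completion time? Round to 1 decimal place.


T_n = 455 * 40^(-0.4)
40^(-0.4) = 0.228653
T_n = 455 * 0.228653
= 104.0 ms


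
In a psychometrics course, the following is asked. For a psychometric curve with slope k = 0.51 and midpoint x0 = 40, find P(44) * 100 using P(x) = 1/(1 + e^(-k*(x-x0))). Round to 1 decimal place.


P(x) = 1/(1 + e^(-0.51*(44 - 40)))
Exponent = -0.51 * 4 = -2.04
e^(-2.04) = 0.130029
P = 1/(1 + 0.130029) = 0.884933
Percentage = 88.5


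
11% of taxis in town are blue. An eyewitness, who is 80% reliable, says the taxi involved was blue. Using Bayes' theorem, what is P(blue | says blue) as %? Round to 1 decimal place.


P(blue | says blue) = P(says blue | blue)*P(blue) / [P(says blue | blue)*P(blue) + P(says blue | not blue)*P(not blue)]
Numerator = 0.8 * 0.11 = 0.088
False identification = 0.2 * 0.89 = 0.178
P = 0.088 / (0.088 + 0.178)
= 0.088 / 0.266
As percentage = 33.1


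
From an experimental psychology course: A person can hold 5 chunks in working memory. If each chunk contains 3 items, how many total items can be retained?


Total items = chunks * items_per_chunk
= 5 * 3
= 15


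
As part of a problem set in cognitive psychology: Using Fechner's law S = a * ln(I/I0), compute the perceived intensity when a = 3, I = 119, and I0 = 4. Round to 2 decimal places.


S = 3 * ln(119/4)
I/I0 = 29.75
ln(29.75) = 3.3928
S = 3 * 3.3928
= 10.18


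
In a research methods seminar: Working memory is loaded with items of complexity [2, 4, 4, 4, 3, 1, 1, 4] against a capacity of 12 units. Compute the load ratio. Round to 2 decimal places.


Total complexity = 2 + 4 + 4 + 4 + 3 + 1 + 1 + 4 = 23
Load = total / capacity = 23 / 12
= 1.92


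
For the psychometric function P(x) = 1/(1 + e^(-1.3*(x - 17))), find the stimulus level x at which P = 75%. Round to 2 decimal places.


At P = 0.75: 0.75 = 1/(1 + e^(-k*(x-x0)))
Solving: e^(-k*(x-x0)) = 1/3
x = x0 + ln(3)/k
ln(3) = 1.0986
x = 17 + 1.0986/1.3
= 17 + 0.8451
= 17.85


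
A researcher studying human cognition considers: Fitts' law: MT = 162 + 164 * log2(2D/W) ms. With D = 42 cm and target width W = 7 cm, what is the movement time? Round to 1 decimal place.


MT = 162 + 164 * log2(2*42/7)
2D/W = 12.0
log2(12.0) = 3.585
MT = 162 + 164 * 3.585
= 749.9 ms


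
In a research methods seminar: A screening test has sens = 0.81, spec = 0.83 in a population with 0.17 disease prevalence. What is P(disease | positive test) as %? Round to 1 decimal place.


PPV = (sens * prev) / (sens * prev + (1-spec) * (1-prev))
Numerator = 0.81 * 0.17 = 0.1377
P(positive and no disease) = (1 - spec) * (1 - prev) = (1 - 0.83) * (1 - 0.17) = 0.1411
Denominator = 0.1377 + 0.1411 = 0.2788
PPV = 0.1377 / 0.2788 = 0.493902
As percentage = 49.4


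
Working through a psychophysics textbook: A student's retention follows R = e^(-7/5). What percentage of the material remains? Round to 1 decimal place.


R = e^(-t/S)
-t/S = -7/5 = -1.4
R = e^(-1.4) = 0.246597
Percentage = 0.246597 * 100
= 24.7


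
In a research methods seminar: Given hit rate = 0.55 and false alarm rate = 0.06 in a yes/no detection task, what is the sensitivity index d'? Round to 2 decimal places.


d' = z(HR) - z(FAR)
z(0.55) = 0.1257
z(0.06) = -1.5548
d' = 0.1257 - -1.5548
= 1.68


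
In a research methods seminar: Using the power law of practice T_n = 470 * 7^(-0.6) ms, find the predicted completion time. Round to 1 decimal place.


T_n = 470 * 7^(-0.6)
7^(-0.6) = 0.311129
T_n = 470 * 0.311129
= 146.2 ms


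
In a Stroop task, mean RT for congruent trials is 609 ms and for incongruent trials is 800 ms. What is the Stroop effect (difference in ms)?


Stroop effect = RT(incongruent) - RT(congruent)
= 800 - 609
= 191 ms


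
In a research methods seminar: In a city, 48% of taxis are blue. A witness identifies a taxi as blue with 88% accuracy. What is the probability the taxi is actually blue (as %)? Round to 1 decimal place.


P(blue | says blue) = P(says blue | blue)*P(blue) / [P(says blue | blue)*P(blue) + P(says blue | not blue)*P(not blue)]
Numerator = 0.88 * 0.48 = 0.4224
False identification = 0.12 * 0.52 = 0.0624
P = 0.4224 / (0.4224 + 0.0624)
= 0.4224 / 0.4848
As percentage = 87.1


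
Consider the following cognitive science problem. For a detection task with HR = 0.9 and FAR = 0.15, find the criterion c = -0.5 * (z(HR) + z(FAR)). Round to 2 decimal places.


c = -0.5 * (z(HR) + z(FAR))
z(0.9) = 1.2816
z(0.15) = -1.0364
c = -0.5 * (1.2816 + -1.0364)
= -0.5 * 0.2452
= -0.12


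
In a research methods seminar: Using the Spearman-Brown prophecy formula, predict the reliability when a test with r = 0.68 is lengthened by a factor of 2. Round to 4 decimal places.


r_new = n*r / (1 + (n-1)*r)
Numerator = 2 * 0.68 = 1.36
Denominator = 1 + 1 * 0.68 = 1.68
r_new = 1.36 / 1.68
= 0.8095


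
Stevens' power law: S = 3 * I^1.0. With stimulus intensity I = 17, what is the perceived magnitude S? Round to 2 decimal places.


S = 3 * 17^1.0
17^1.0 = 17.0
S = 3 * 17.0
= 51.00


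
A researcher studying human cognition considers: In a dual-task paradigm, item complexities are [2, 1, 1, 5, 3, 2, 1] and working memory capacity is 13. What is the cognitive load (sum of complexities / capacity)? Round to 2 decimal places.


Total complexity = 2 + 1 + 1 + 5 + 3 + 2 + 1 = 15
Load = total / capacity = 15 / 13
= 1.15


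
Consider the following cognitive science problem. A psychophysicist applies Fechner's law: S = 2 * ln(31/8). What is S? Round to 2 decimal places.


S = 2 * ln(31/8)
I/I0 = 3.875
ln(3.875) = 1.3545
S = 2 * 1.3545
= 2.71


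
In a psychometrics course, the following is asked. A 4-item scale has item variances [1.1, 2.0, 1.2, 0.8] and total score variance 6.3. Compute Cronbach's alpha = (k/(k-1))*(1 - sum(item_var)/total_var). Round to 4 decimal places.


alpha = (k/(k-1)) * (1 - sum(s_i^2)/s_total^2)
sum(item variances) = 5.1
k/(k-1) = 4/3 = 1.333333
1 - 5.1/6.3 = 1 - 0.809524 = 0.190476
alpha = 1.333333 * 0.190476
= 0.2540


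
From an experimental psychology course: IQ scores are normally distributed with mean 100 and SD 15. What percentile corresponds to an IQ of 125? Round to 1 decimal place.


z = (IQ - mean) / SD
z = (125 - 100) / 15 = 1.6667
Percentile = Phi(1.6667) * 100
Phi(1.6667) = 0.952213
= 95.2


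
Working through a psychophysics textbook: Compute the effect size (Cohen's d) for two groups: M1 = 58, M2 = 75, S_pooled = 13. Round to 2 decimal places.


Cohen's d = (M1 - M2) / S_pooled
= (58 - 75) / 13
= -17 / 13
= -1.31


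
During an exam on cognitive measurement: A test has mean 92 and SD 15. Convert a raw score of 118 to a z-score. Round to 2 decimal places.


z = (X - mu) / sigma
= (118 - 92) / 15
= 26 / 15
= 1.73


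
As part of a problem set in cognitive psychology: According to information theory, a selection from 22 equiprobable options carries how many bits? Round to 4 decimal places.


H = log2(n)
H = log2(22)
= 4.4594


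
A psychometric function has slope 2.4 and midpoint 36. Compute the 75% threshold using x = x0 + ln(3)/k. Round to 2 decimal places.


At P = 0.75: 0.75 = 1/(1 + e^(-k*(x-x0)))
Solving: e^(-k*(x-x0)) = 1/3
x = x0 + ln(3)/k
ln(3) = 1.0986
x = 36 + 1.0986/2.4
= 36 + 0.4578
= 36.46


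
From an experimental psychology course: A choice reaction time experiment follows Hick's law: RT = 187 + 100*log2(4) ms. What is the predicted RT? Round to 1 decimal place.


RT = 187 + 100 * log2(4)
log2(4) = 2.0
RT = 187 + 100 * 2.0
= 187 + 200.0
= 387.0 ms


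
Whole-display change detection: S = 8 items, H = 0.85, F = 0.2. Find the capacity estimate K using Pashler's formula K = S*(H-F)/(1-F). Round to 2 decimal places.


K = S * (H - F) / (1 - F)
H - F = 0.65
1 - F = 0.8
K = 8 * 0.65 / 0.8
= 6.50


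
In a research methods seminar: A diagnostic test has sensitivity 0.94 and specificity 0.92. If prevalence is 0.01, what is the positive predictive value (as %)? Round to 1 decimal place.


PPV = (sens * prev) / (sens * prev + (1-spec) * (1-prev))
Numerator = 0.94 * 0.01 = 0.0094
P(positive and no disease) = (1 - spec) * (1 - prev) = (1 - 0.92) * (1 - 0.01) = 0.0792
Denominator = 0.0094 + 0.0792 = 0.0886
PPV = 0.0094 / 0.0886 = 0.106095
As percentage = 10.6


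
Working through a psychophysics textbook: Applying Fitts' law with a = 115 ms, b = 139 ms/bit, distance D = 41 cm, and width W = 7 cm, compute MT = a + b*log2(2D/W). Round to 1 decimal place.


MT = 115 + 139 * log2(2*41/7)
2D/W = 11.714286
log2(11.714286) = 3.5502
MT = 115 + 139 * 3.5502
= 608.5 ms


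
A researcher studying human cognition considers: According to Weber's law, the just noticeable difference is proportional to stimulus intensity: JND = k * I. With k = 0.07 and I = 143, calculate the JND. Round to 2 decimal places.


JND = k * I
JND = 0.07 * 143
= 10.01


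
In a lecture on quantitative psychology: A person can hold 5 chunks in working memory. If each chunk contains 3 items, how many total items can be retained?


Total items = chunks * items_per_chunk
= 5 * 3
= 15


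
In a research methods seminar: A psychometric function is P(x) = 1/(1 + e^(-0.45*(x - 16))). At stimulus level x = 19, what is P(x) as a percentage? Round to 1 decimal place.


P(x) = 1/(1 + e^(-0.45*(19 - 16)))
Exponent = -0.45 * 3 = -1.35
e^(-1.35) = 0.25924
P = 1/(1 + 0.25924) = 0.79413
Percentage = 79.4


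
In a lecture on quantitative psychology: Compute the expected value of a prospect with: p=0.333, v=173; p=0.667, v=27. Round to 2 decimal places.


EU = sum(p_i * v_i)
0.333 * 173 = 57.609
0.667 * 27 = 18.009
EU = 57.609 + 18.009
= 75.62


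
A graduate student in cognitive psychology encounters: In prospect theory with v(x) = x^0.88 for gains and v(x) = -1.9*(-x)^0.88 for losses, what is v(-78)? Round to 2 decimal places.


Since x = -78 < 0, use v(x) = -lambda*(-x)^alpha
(-x) = 78
78^0.88 = 46.2427
v(-78) = -1.9 * 46.2427
= -87.86


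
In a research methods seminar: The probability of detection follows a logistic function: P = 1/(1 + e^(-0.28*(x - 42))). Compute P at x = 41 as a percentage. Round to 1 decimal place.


P(x) = 1/(1 + e^(-0.28*(41 - 42)))
Exponent = -0.28 * -1 = 0.28
e^(0.28) = 1.32313
P = 1/(1 + 1.32313) = 0.430454
Percentage = 43.0


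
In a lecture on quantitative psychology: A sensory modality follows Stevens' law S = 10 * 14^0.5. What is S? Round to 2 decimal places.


S = 10 * 14^0.5
14^0.5 = 3.7417
S = 10 * 3.7417
= 37.42


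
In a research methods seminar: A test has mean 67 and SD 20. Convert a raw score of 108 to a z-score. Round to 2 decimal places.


z = (X - mu) / sigma
= (108 - 67) / 20
= 41 / 20
= 2.05


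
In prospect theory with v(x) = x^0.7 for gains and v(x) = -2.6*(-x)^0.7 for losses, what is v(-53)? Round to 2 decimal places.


Since x = -53 < 0, use v(x) = -lambda*(-x)^alpha
(-x) = 53
53^0.7 = 16.1062
v(-53) = -2.6 * 16.1062
= -41.88


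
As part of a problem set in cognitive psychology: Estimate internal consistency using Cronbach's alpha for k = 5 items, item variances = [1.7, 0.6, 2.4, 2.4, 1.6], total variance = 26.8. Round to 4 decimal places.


alpha = (k/(k-1)) * (1 - sum(s_i^2)/s_total^2)
sum(item variances) = 8.7
k/(k-1) = 5/4 = 1.25
1 - 8.7/26.8 = 1 - 0.324627 = 0.675373
alpha = 1.25 * 0.675373
= 0.8442


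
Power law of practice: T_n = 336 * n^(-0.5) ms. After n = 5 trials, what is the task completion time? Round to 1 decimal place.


T_n = 336 * 5^(-0.5)
5^(-0.5) = 0.447214
T_n = 336 * 0.447214
= 150.3 ms


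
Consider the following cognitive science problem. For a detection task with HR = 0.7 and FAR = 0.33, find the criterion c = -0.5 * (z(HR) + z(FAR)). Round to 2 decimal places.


c = -0.5 * (z(HR) + z(FAR))
z(0.7) = 0.5244
z(0.33) = -0.4399
c = -0.5 * (0.5244 + -0.4399)
= -0.5 * 0.0845
= -0.04


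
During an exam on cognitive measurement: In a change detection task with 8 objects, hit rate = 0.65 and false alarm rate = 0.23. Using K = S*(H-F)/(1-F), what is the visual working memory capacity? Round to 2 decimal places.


K = S * (H - F) / (1 - F)
H - F = 0.42
1 - F = 0.77
K = 8 * 0.42 / 0.77
= 4.36


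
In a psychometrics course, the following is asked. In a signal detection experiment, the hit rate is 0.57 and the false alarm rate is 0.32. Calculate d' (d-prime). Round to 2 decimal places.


d' = z(HR) - z(FAR)
z(0.57) = 0.1764
z(0.32) = -0.4677
d' = 0.1764 - -0.4677
= 0.64


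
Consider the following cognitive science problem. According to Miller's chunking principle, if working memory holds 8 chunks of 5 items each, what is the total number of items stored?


Total items = chunks * items_per_chunk
= 8 * 5
= 40


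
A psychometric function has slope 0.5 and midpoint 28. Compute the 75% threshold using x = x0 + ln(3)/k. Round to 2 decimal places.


At P = 0.75: 0.75 = 1/(1 + e^(-k*(x-x0)))
Solving: e^(-k*(x-x0)) = 1/3
x = x0 + ln(3)/k
ln(3) = 1.0986
x = 28 + 1.0986/0.5
= 28 + 2.1972
= 30.20


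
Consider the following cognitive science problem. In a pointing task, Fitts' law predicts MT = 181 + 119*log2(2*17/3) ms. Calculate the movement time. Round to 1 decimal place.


MT = 181 + 119 * log2(2*17/3)
2D/W = 11.333333
log2(11.333333) = 3.5025
MT = 181 + 119 * 3.5025
= 597.8 ms


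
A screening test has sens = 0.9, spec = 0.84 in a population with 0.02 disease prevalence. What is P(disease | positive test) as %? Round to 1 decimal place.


PPV = (sens * prev) / (sens * prev + (1-spec) * (1-prev))
Numerator = 0.9 * 0.02 = 0.018
P(positive and no disease) = (1 - spec) * (1 - prev) = (1 - 0.84) * (1 - 0.02) = 0.1568
Denominator = 0.018 + 0.1568 = 0.1748
PPV = 0.018 / 0.1748 = 0.102975
As percentage = 10.3


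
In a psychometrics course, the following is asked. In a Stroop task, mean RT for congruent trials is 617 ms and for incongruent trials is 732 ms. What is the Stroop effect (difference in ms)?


Stroop effect = RT(incongruent) - RT(congruent)
= 732 - 617
= 115 ms


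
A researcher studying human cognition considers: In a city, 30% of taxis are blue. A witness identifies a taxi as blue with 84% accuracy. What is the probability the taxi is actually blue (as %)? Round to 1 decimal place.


P(blue | says blue) = P(says blue | blue)*P(blue) / [P(says blue | blue)*P(blue) + P(says blue | not blue)*P(not blue)]
Numerator = 0.84 * 0.3 = 0.252
False identification = 0.16 * 0.7 = 0.112
P = 0.252 / (0.252 + 0.112)
= 0.252 / 0.364
As percentage = 69.2
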